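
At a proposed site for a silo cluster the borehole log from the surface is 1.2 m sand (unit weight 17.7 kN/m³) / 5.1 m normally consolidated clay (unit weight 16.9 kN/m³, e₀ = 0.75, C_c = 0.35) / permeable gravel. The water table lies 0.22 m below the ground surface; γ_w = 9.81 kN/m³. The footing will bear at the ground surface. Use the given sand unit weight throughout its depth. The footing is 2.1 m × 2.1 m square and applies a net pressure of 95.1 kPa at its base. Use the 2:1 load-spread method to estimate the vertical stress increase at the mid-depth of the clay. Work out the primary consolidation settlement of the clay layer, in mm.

Mid-depth of clay below the ground surface: z = 1.2 + 5.1/2 = 3.75 m.
Total vertical stress at mid-clay: σ_v = 17.7×1.2 + 16.9×2.55 = 64.335 kPa.
Pore pressure: u = 9.81×(3.75 − 0.22) = 34.629 kPa.
Initial effective stress: σ'_0 = σ_v − u = 64.335 − 34.629 = 29.706 kPa.
Stress increase at mid-clay by the 2:1 spreading method:
Δσ = qBL/((B+z)(L+z)) = 95.1×2.1×2.1/((2.1+3.75)(2.1+3.75)) = 12.255 kPa
Final effective stress: σ'_f = σ'_0 + Δσ = 29.706 + 12.255 = 41.961 kPa.
Normally consolidated clay, so the full stress increment lies on the virgin compression line:
S_c = C_c·H/(1+e₀)·log₁₀(σ'_f/σ'_0) = 0.35×5.1/(1+0.75)×log₁₀(41.961/29.706)
    = 1.02 × 0.15 = 0.153 m

S_c ≈ 153 mm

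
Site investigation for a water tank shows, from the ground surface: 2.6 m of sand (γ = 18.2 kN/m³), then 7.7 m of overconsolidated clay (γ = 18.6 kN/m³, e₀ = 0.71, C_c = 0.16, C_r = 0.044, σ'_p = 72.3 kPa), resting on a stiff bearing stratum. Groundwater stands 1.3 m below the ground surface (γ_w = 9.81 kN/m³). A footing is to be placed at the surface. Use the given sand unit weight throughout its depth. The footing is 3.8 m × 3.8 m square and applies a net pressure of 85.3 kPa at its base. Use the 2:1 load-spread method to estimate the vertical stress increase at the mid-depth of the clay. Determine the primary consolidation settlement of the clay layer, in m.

S_c ≈ 0.0369 m

Mid-depth of clay below the ground surface: z = 2.6 + 7.7/2 = 6.45 m.
Total vertical stress at mid-clay: σ_v = 18.2×2.6 + 18.6×3.85 = 118.93 kPa.
Pore pressure: u = 9.81×(6.45 − 1.3) = 50.522 kPa.
Initial effective stress: σ'_0 = σ_v − u = 118.93 − 50.522 = 68.408 kPa.
Stress increase at mid-clay by the 2:1 spreading method:
Δσ = qBL/((B+z)(L+z)) = 85.3×3.8×3.8/((3.8+6.45)(3.8+6.45)) = 11.724 kPa
Final effective stress: σ'_f = 68.408 + 11.724 = 80.132 kPa.
σ'_f = 80.132 > σ'_p = 72.3 kPa, so the stress path crosses the preconsolidation pressure — recompression up to σ'_p, then virgin compression beyond:
S_c = H/(1+e₀)·[C_r·log₁₀(σ'_p/σ'_0) + C_c·log₁₀(σ'_f/σ'_p)]
    = 7.7/1.71 × [0.044×log₁₀(72.3/68.408) + 0.16×log₁₀(80.132/72.3)]
    = 4.5029 × [0.0010574 + 0.0071468] = 0.03694 m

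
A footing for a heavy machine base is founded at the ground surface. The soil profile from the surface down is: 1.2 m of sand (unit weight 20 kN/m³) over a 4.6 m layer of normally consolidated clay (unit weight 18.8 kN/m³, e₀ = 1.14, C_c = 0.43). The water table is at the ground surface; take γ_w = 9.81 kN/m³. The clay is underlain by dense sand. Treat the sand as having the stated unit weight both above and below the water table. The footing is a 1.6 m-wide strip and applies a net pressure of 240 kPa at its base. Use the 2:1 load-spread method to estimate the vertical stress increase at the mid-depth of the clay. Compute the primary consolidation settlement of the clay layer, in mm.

S_c ≈ 478 mm

Mid-depth of clay below the ground surface: z = 1.2 + 4.6/2 = 3.5 m.
Total vertical stress at mid-clay: σ_v = 20×1.2 + 18.8×2.3 = 67.24 kPa.
Pore pressure: u = 9.81×(3.5 − 0) = 34.335 kPa.
Initial effective stress: σ'_0 = σ_v − u = 67.24 − 34.335 = 32.905 kPa.
Stress increase at mid-clay by the 2:1 spreading method:
Δσ = qB/(B+z) = 240×1.6/(1.6+3.5) = 75.294 kPa
Final effective stress: σ'_f = σ'_0 + Δσ = 32.905 + 75.294 = 108.2 kPa.
Normally consolidated clay, so the full stress increment lies on the virgin compression line:
S_c = C_c·H/(1+e₀)·log₁₀(σ'_f/σ'_0) = 0.43×4.6/(1+1.14)×log₁₀(108.2/32.905)
    = 0.9243 × 0.51697 = 0.4778 m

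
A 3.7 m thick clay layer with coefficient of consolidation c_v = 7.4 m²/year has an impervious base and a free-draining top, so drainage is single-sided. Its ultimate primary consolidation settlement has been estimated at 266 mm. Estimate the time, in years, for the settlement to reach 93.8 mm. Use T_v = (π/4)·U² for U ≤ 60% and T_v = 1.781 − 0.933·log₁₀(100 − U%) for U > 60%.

Drainage path length: H_d = H = 3.7 m (single drainage).
U = S(t)/S_ult = 93.8/266 = 0.3526.
U ≤ 60%: T_v = (π/4)·U² = (π/4)×0.35263² = 0.097664.
t = T_v·H_d²/c_v = 0.097664×3.7²/7.4 = 0.1807 years.

t ≈ 0.181 years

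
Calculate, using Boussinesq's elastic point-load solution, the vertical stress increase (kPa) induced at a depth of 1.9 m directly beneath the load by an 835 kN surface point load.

Δσ_z ≈ 110 kPa

Boussinesq vertical stress below a point load on an elastic half-space:
Δσ_z = 3P/(2πz²) · [1 + (r/z)²]^(−5/2)
r/z = 0/1.9 = 0; [1+(r/z)²]^(−5/2) = 1.
Δσ_z = 3×835/(2π×1.9²) × 1 = 110.44 × 1 = 110.4 kPa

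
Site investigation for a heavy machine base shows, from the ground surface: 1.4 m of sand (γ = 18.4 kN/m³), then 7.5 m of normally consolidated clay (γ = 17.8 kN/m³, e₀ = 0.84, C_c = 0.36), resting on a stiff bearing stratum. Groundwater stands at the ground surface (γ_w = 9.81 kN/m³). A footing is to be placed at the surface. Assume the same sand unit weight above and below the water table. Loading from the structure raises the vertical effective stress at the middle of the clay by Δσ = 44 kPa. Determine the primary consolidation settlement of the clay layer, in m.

S_c ≈ 0.457 m

Mid-depth of clay below the ground surface: z = 1.4 + 7.5/2 = 5.15 m.
Total vertical stress at mid-clay: σ_v = 18.4×1.4 + 17.8×3.75 = 92.51 kPa.
Pore pressure: u = 9.81×(5.15 − 0) = 50.522 kPa.
Initial effective stress: σ'_0 = σ_v − u = 92.51 − 50.522 = 41.988 kPa.
Final effective stress: σ'_f = σ'_0 + Δσ = 41.988 + 44 = 85.988 kPa.
Normally consolidated clay, so the full stress increment lies on the virgin compression line:
S_c = C_c·H/(1+e₀)·log₁₀(σ'_f/σ'_0) = 0.36×7.5/(1+0.84)×log₁₀(85.988/41.988)
    = 1.4674 × 0.31131 = 0.4568 m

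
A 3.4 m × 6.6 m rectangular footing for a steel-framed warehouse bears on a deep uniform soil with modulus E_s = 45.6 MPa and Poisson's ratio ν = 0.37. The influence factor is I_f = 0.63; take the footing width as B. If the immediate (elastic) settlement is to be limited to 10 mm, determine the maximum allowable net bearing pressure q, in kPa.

E_s = 45.6 MPa = 45600 kPa.
S_e = q·B·(1−ν²)/E_s · I_f  ⇒  q = S_e·E_s / (B·(1−ν²)·I_f).
q = 0.01 × 45600 / (3.4 × 0.8631 × 0.63) = 246.7 kPa

q ≈ 247 kPa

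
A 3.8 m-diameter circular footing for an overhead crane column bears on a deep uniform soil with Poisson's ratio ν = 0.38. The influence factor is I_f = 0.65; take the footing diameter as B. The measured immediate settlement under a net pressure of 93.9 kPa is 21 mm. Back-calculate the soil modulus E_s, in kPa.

S_e = q·B·(1−ν²)/E_s · I_f  ⇒  E_s = q·B·(1−ν²)·I_f / S_e.
E_s = 93.9 × 3.8 × 0.8556 × 0.65 / 0.021 = 9450 kPa

E_s ≈ 9450 kPa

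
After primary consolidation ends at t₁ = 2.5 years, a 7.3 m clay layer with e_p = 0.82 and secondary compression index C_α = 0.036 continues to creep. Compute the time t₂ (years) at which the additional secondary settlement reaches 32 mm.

S_s = C_α·H/(1+e_p)·log₁₀(t₂/t₁) ⇒ log₁₀(t₂/t₁) = S_s·(1+e_p)/(C_α·H).
log₁₀(t₂/t₁) = 0.032 × (1+0.82) / (0.036×7.3) = 0.2216
t₂ = t₁ × 10^0.2216 = 2.5 × 1.666 = 4.164 years

t₂ ≈ 4.16 years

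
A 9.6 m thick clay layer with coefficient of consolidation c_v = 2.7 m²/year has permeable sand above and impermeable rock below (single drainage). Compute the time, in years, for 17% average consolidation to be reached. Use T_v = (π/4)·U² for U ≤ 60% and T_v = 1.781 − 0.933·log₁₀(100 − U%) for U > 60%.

t ≈ 0.775 years

Drainage path length: H_d = H = 9.6 m (single drainage).
U ≤ 60%: T_v = (π/4)·U² = (π/4)×0.17² = 0.022698.
t = T_v·H_d²/c_v = 0.022698×9.6²/2.7 = 0.7748 years.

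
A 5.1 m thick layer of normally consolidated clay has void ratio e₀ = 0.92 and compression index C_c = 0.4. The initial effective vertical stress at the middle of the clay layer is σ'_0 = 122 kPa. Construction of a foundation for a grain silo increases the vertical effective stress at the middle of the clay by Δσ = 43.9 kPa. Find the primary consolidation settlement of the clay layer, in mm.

S_c ≈ 142 mm

Final effective stress: σ'_f = σ'_0 + Δσ = 122 + 43.9 = 165.9 kPa.
Normally consolidated clay, so the full stress increment lies on the virgin compression line:
S_c = C_c·H/(1+e₀)·log₁₀(σ'_f/σ'_0) = 0.4×5.1/(1+0.92)×log₁₀(165.9/122)
    = 1.0625 × 0.13349 = 0.1418 m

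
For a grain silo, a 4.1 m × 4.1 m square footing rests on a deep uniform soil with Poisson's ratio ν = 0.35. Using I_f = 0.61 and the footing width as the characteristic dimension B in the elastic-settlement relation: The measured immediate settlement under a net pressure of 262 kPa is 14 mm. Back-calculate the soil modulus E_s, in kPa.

E_s ≈ 41100 kPa

S_e = q·B·(1−ν²)/E_s · I_f  ⇒  E_s = q·B·(1−ν²)·I_f / S_e.
E_s = 262 × 4.1 × 0.8775 × 0.61 / 0.014 = 41070 kPa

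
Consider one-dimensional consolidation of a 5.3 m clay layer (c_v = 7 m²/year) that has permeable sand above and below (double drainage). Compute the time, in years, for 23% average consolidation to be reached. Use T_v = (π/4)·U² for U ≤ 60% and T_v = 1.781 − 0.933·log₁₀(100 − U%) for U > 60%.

t ≈ 0.0417 years

Drainage path length: H_d = H/2 = 2.65 m (double drainage).
U ≤ 60%: T_v = (π/4)·U² = (π/4)×0.23² = 0.041548.
t = T_v·H_d²/c_v = 0.041548×2.65²/7 = 0.04168 years.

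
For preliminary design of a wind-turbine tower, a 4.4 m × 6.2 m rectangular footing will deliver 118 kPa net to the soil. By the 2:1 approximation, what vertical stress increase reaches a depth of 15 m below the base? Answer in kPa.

Δσ_z ≈ 7.83 kPa

By the 2:1 method the load spreads at 1 horizontal : 2 vertical, so at depth z the loaded area has grown by z in each plan dimension:
Δσ = qBL/((B+z)(L+z)) = 118×4.4×6.2/((4.4+15)(6.2+15)) = 7.8269 kPa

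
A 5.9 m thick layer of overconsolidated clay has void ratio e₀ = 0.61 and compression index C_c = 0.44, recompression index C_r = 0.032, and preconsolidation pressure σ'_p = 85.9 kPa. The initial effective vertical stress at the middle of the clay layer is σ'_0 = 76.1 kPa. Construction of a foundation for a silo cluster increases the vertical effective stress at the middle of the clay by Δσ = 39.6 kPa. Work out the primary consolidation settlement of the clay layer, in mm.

Final effective stress: σ'_f = 76.1 + 39.6 = 115.7 kPa.
σ'_f = 115.7 > σ'_p = 85.9 kPa, so the stress path crosses the preconsolidation pressure — recompression up to σ'_p, then virgin compression beyond:
S_c = H/(1+e₀)·[C_r·log₁₀(σ'_p/σ'_0) + C_c·log₁₀(σ'_f/σ'_p)]
    = 5.9/1.61 × [0.032×log₁₀(85.9/76.1) + 0.44×log₁₀(115.7/85.9)]
    = 3.6646 × [0.0016835 + 0.05691] = 0.2147 m

S_c ≈ 215 mm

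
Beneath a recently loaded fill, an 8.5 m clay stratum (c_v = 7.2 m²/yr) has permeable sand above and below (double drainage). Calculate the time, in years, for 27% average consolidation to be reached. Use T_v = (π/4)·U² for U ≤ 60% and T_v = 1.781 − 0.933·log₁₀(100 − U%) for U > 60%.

t ≈ 0.144 years

Drainage path length: H_d = H/2 = 4.25 m (double drainage).
U ≤ 60%: T_v = (π/4)·U² = (π/4)×0.27² = 0.057256.
t = T_v·H_d²/c_v = 0.057256×4.25²/7.2 = 0.1436 years.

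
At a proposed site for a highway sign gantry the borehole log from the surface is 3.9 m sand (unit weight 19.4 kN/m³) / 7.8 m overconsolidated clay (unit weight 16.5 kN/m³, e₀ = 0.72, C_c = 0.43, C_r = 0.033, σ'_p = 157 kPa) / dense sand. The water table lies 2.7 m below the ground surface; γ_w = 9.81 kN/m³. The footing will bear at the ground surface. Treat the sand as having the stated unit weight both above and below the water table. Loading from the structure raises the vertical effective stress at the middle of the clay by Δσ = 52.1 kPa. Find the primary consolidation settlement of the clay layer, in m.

S_c ≈ 0.0297 m

Mid-depth of clay below the ground surface: z = 3.9 + 7.8/2 = 7.8 m.
Total vertical stress at mid-clay: σ_v = 19.4×3.9 + 16.5×3.9 = 140.01 kPa.
Pore pressure: u = 9.81×(7.8 − 2.7) = 50.031 kPa.
Initial effective stress: σ'_0 = σ_v − u = 140.01 − 50.031 = 89.979 kPa.
Final effective stress: σ'_f = 89.979 + 52.1 = 142.08 kPa.
σ'_f = 142.08 ≤ σ'_p = 157 kPa, so the clay remains overconsolidated and only the recompression index applies:
S_c = C_r·H/(1+e₀)·log₁₀(σ'_f/σ'_0) = 0.033×7.8/1.72×log₁₀(142.08/89.979)
    = 0.14965 × 0.19839 = 0.02969 m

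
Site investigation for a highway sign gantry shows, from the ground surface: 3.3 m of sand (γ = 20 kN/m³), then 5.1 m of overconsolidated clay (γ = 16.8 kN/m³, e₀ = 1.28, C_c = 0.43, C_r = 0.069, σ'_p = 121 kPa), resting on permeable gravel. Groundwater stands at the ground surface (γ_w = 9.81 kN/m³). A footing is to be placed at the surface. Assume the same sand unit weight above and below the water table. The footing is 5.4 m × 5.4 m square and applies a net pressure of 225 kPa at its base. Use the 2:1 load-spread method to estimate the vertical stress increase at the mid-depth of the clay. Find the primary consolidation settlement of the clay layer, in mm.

S_c ≈ 46.7 mm

Mid-depth of clay below the ground surface: z = 3.3 + 5.1/2 = 5.85 m.
Total vertical stress at mid-clay: σ_v = 20×3.3 + 16.8×2.55 = 108.84 kPa.
Pore pressure: u = 9.81×(5.85 − 0) = 57.389 kPa.
Initial effective stress: σ'_0 = σ_v − u = 108.84 − 57.389 = 51.451 kPa.
Stress increase at mid-clay by the 2:1 spreading method:
Δσ = qBL/((B+z)(L+z)) = 225×5.4×5.4/((5.4+5.85)(5.4+5.85)) = 51.84 kPa
Final effective stress: σ'_f = 51.451 + 51.84 = 103.29 kPa.
σ'_f = 103.29 ≤ σ'_p = 121 kPa, so the clay remains overconsolidated and only the recompression index applies:
S_c = C_r·H/(1+e₀)·log₁₀(σ'_f/σ'_0) = 0.069×5.1/2.28×log₁₀(103.29/51.451)
    = 0.15434 × 0.30266 = 0.04671 m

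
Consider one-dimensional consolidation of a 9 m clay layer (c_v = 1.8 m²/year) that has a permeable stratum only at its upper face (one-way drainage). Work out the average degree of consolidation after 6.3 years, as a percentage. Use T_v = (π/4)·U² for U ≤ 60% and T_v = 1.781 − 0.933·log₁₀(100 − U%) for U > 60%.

U ≈ 42.2 %

Drainage path length: H_d = H = 9 m (single drainage).
T_v = c_v·t/H_d² = 1.8×6.3/9² = 0.14.
T_v = 0.14 corresponds to the U ≤ 60% branch:
U = √(4T_v/π) = 0.4222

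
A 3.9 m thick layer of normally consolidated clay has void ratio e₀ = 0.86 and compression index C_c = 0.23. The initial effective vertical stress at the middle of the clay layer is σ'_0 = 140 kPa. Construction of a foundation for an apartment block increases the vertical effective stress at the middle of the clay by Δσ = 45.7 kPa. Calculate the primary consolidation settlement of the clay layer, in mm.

Final effective stress: σ'_f = σ'_0 + Δσ = 140 + 45.7 = 185.7 kPa.
Normally consolidated clay, so the full stress increment lies on the virgin compression line:
S_c = C_c·H/(1+e₀)·log₁₀(σ'_f/σ'_0) = 0.23×3.9/(1+0.86)×log₁₀(185.7/140)
    = 0.48226 × 0.12268 = 0.05916 m

S_c ≈ 59.2 mm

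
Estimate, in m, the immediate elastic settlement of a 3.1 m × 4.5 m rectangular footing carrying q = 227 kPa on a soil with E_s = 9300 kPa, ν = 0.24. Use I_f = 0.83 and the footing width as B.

S_e ≈ 0.0592 m

Immediate (elastic) settlement: S_e = q·B·(1−ν²)/E_s · I_f.
S_e = 227 × 3.1 × (1 − 0.24²) / 9300 × 0.83
    = 227 × 3.1 × 0.9424 / 9300 × 0.83
    = 0.05919 m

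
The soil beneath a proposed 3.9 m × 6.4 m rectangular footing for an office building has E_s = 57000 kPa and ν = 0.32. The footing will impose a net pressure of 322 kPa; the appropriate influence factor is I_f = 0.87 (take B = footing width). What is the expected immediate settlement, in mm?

S_e ≈ 17.2 mm

Immediate (elastic) settlement: S_e = q·B·(1−ν²)/E_s · I_f.
S_e = 322 × 3.9 × (1 − 0.32²) / 57000 × 0.87
    = 322 × 3.9 × 0.8976 / 57000 × 0.87
    = 0.0172 m = 17.2 mm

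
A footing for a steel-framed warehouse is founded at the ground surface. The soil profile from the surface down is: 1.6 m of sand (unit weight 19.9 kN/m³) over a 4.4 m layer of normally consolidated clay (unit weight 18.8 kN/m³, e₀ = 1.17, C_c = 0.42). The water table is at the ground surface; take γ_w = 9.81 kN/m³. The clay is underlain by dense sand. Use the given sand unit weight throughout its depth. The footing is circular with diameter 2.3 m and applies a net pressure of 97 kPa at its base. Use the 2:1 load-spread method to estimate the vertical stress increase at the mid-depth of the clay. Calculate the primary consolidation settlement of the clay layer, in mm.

Mid-depth of clay below the ground surface: z = 1.6 + 4.4/2 = 3.8 m.
Total vertical stress at mid-clay: σ_v = 19.9×1.6 + 18.8×2.2 = 73.2 kPa.
Pore pressure: u = 9.81×(3.8 − 0) = 37.278 kPa.
Initial effective stress: σ'_0 = σ_v − u = 73.2 − 37.278 = 35.922 kPa.
Stress increase at mid-clay by the 2:1 spreading method:
Δσ ≈ qD²/(D+z)² = 97×2.3²/(2.3+3.8)² = 13.79 kPa
Final effective stress: σ'_f = σ'_0 + Δσ = 35.922 + 13.79 = 49.712 kPa.
Normally consolidated clay, so the full stress increment lies on the virgin compression line:
S_c = C_c·H/(1+e₀)·log₁₀(σ'_f/σ'_0) = 0.42×4.4/(1+1.17)×log₁₀(49.712/35.922)
    = 0.85161 × 0.1411 = 0.1202 m

S_c ≈ 120 mm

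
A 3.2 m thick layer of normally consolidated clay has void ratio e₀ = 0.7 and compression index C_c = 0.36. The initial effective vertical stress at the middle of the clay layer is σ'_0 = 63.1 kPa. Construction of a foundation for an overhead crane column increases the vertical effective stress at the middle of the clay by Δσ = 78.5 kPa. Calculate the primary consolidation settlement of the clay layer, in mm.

Final effective stress: σ'_f = σ'_0 + Δσ = 63.1 + 78.5 = 141.6 kPa.
Normally consolidated clay, so the full stress increment lies on the virgin compression line:
S_c = C_c·H/(1+e₀)·log₁₀(σ'_f/σ'_0) = 0.36×3.2/(1+0.7)×log₁₀(141.6/63.1)
    = 0.67765 × 0.35103 = 0.2379 m

S_c ≈ 238 mm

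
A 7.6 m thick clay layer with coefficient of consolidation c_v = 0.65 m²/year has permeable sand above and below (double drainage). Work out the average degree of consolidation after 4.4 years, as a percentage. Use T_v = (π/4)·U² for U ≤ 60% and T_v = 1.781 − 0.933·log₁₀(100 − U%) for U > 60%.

U ≈ 50.2 %

Drainage path length: H_d = H/2 = 3.8 m (double drainage).
T_v = c_v·t/H_d² = 0.65×4.4/3.8² = 0.19806.
T_v = 0.19806 corresponds to the U ≤ 60% branch:
U = √(4T_v/π) = 0.5022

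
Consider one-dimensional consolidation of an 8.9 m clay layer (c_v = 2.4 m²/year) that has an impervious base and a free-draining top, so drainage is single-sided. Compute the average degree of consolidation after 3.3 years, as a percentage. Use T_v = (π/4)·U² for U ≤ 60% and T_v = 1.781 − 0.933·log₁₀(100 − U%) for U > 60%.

Drainage path length: H_d = H = 8.9 m (single drainage).
T_v = c_v·t/H_d² = 2.4×3.3/8.9² = 0.099987.
T_v = 0.099987 corresponds to the U ≤ 60% branch:
U = √(4T_v/π) = 0.3568

U ≈ 35.7 %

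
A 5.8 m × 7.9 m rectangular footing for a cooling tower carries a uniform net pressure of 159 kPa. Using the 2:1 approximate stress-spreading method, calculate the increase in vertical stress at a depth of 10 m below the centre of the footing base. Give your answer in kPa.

Δσ_z ≈ 25.8 kPa

By the 2:1 method the load spreads at 1 horizontal : 2 vertical, so at depth z the loaded area has grown by z in each plan dimension:
Δσ = qBL/((B+z)(L+z)) = 159×5.8×7.9/((5.8+10)(7.9+10)) = 25.76 kPa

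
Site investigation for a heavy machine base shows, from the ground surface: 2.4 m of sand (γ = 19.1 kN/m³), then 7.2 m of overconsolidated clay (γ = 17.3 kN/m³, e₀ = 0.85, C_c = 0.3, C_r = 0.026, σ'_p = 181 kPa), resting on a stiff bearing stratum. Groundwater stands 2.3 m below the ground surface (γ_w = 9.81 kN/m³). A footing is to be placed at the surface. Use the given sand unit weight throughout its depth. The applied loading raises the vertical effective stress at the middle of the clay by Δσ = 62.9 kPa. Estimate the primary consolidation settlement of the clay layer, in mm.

Mid-depth of clay below the ground surface: z = 2.4 + 7.2/2 = 6 m.
Total vertical stress at mid-clay: σ_v = 19.1×2.4 + 17.3×3.6 = 108.12 kPa.
Pore pressure: u = 9.81×(6 − 2.3) = 36.297 kPa.
Initial effective stress: σ'_0 = σ_v − u = 108.12 − 36.297 = 71.823 kPa.
Final effective stress: σ'_f = 71.823 + 62.9 = 134.72 kPa.
σ'_f = 134.72 ≤ σ'_p = 181 kPa, so the clay remains overconsolidated and only the recompression index applies:
S_c = C_r·H/(1+e₀)·log₁₀(σ'_f/σ'_0) = 0.026×7.2/1.85×log₁₀(134.72/71.823)
    = 0.10119 × 0.27317 = 0.02764 m

S_c ≈ 27.6 mm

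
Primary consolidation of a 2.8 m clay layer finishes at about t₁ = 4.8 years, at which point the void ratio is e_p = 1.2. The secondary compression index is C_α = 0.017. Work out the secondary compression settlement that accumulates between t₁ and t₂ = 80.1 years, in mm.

Secondary compression: S_s = C_α·H/(1+e_p)·log₁₀(t₂/t₁)
S_s = 0.017×2.8/(1+1.2)×log₁₀(80.1/4.8)
    = 0.02164 × 1.222 = 0.02645 m

S_s ≈ 26.4 mm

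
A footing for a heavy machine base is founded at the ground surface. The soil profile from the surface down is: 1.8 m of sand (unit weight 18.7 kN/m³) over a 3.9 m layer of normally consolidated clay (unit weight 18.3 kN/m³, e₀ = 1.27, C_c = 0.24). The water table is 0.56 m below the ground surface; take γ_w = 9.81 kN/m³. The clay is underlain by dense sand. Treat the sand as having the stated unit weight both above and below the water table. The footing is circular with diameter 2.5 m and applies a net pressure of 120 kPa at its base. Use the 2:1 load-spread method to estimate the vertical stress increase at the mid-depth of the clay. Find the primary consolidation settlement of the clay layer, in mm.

S_c ≈ 73.2 mm

Mid-depth of clay below the ground surface: z = 1.8 + 3.9/2 = 3.75 m.
Total vertical stress at mid-clay: σ_v = 18.7×1.8 + 18.3×1.95 = 69.345 kPa.
Pore pressure: u = 9.81×(3.75 − 0.56) = 31.294 kPa.
Initial effective stress: σ'_0 = σ_v − u = 69.345 − 31.294 = 38.051 kPa.
Stress increase at mid-clay by the 2:1 spreading method:
Δσ ≈ qD²/(D+z)² = 120×2.5²/(2.5+3.75)² = 19.2 kPa
Final effective stress: σ'_f = σ'_0 + Δσ = 38.051 + 19.2 = 57.251 kPa.
Normally consolidated clay, so the full stress increment lies on the virgin compression line:
S_c = C_c·H/(1+e₀)·log₁₀(σ'_f/σ'_0) = 0.24×3.9/(1+1.27)×log₁₀(57.251/38.051)
    = 0.41233 × 0.17742 = 0.07316 m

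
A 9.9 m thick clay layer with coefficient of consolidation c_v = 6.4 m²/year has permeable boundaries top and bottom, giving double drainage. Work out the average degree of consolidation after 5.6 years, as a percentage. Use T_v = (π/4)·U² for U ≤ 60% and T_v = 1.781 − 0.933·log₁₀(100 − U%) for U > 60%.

U ≈ 97.8 %

Drainage path length: H_d = H/2 = 4.95 m (double drainage).
T_v = c_v·t/H_d² = 6.4×5.6/4.95² = 1.4627.
T_v = 1.4627 corresponds to the U > 60% branch:
U = 1 − 10^((1.781 − T_v)/0.933)/100 = 0.9781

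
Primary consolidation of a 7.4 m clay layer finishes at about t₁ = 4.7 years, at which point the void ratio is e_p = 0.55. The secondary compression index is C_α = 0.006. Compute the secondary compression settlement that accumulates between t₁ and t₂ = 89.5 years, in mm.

S_s ≈ 36.7 mm

Secondary compression: S_s = C_α·H/(1+e_p)·log₁₀(t₂/t₁)
S_s = 0.006×7.4/(1+0.55)×log₁₀(89.5/4.7)
    = 0.02865 × 1.28 = 0.03666 m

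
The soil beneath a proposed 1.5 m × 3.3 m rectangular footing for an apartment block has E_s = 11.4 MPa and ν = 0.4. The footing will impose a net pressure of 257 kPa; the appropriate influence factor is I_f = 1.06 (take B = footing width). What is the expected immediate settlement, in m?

Immediate (elastic) settlement: S_e = q·B·(1−ν²)/E_s · I_f.
E_s = 11.4 MPa = 11400 kPa.
S_e = 257 × 1.5 × (1 − 0.4²) / 11400 × 1.06
    = 257 × 1.5 × 0.84 / 11400 × 1.06
    = 0.03011 m

S_e ≈ 0.0301 m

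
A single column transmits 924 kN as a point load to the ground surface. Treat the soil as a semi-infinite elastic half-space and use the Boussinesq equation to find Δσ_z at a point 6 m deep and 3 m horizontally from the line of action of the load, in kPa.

Boussinesq vertical stress below a point load on an elastic half-space:
Δσ_z = 3P/(2πz²) · [1 + (r/z)²]^(−5/2)
r/z = 3/6 = 0.5; [1+(r/z)²]^(−5/2) = 0.57243.
Δσ_z = 3×924/(2π×6²) × 0.57243 = 12.255 × 0.57243 = 7.015 kPa

Δσ_z ≈ 7.02 kPa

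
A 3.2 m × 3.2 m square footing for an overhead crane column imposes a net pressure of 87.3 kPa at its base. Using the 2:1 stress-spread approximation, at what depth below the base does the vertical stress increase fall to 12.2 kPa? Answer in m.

z ≈ 5.36 m

2:1 spreading — at depth z the loaded area has grown by z in each plan dimension:
qB²/(B+z)² = Δσ_z ⇒ z = B(√(q/Δσ_z) − 1) = 3.2×(√(87.3/12.2) − 1) = 5.36 m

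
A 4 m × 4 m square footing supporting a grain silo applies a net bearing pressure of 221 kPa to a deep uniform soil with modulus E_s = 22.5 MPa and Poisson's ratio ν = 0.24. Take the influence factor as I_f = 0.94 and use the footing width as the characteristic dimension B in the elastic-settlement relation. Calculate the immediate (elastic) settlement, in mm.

Immediate (elastic) settlement: S_e = q·B·(1−ν²)/E_s · I_f.
E_s = 22.5 MPa = 22500 kPa.
S_e = 221 × 4 × (1 − 0.24²) / 22500 × 0.94
    = 221 × 4 × 0.9424 / 22500 × 0.94
    = 0.0348 m = 34.8 mm

S_e ≈ 34.8 mm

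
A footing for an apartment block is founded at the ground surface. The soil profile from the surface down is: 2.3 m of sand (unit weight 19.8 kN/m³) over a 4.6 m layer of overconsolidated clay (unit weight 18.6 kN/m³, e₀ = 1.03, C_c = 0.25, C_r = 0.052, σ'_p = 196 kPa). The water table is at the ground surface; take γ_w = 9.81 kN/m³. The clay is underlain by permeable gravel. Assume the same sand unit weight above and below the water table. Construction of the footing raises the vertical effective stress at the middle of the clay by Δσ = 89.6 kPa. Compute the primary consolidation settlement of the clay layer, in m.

S_c ≈ 0.0575 m

Mid-depth of clay below the ground surface: z = 2.3 + 4.6/2 = 4.6 m.
Total vertical stress at mid-clay: σ_v = 19.8×2.3 + 18.6×2.3 = 88.32 kPa.
Pore pressure: u = 9.81×(4.6 − 0) = 45.126 kPa.
Initial effective stress: σ'_0 = σ_v − u = 88.32 − 45.126 = 43.194 kPa.
Final effective stress: σ'_f = 43.194 + 89.6 = 132.79 kPa.
σ'_f = 132.79 ≤ σ'_p = 196 kPa, so the clay remains overconsolidated and only the recompression index applies:
S_c = C_r·H/(1+e₀)·log₁₀(σ'_f/σ'_0) = 0.052×4.6/2.03×log₁₀(132.79/43.194)
    = 0.11783 × 0.48774 = 0.05747 m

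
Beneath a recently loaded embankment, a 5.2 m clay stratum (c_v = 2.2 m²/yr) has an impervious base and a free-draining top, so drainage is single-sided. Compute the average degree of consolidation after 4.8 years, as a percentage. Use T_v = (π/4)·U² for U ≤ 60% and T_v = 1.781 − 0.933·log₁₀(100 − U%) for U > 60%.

Drainage path length: H_d = H = 5.2 m (single drainage).
T_v = c_v·t/H_d² = 2.2×4.8/5.2² = 0.39053.
T_v = 0.39053 corresponds to the U > 60% branch:
U = 1 − 10^((1.781 − T_v)/0.933)/100 = 0.6907

U ≈ 69.1 %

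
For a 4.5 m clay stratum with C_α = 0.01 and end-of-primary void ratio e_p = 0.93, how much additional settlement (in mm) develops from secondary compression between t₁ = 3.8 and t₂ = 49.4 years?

S_s ≈ 26 mm

Secondary compression: S_s = C_α·H/(1+e_p)·log₁₀(t₂/t₁)
S_s = 0.01×4.5/(1+0.93)×log₁₀(49.4/3.8)
    = 0.02332 × 1.114 = 0.02597 m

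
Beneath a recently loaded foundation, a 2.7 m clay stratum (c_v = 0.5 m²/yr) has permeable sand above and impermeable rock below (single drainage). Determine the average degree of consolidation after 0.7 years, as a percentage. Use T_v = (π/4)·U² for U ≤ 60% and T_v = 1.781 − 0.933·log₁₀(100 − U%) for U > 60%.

Drainage path length: H_d = H = 2.7 m (single drainage).
T_v = c_v·t/H_d² = 0.5×0.7/2.7² = 0.048011.
T_v = 0.048011 corresponds to the U ≤ 60% branch:
U = √(4T_v/π) = 0.2472

U ≈ 24.7 %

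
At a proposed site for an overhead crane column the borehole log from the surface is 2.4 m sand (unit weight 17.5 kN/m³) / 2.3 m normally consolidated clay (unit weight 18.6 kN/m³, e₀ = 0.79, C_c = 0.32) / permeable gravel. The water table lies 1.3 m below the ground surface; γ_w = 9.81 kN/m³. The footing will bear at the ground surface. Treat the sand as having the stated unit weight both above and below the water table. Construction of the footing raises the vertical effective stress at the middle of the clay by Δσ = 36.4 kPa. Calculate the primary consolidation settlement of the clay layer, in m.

Mid-depth of clay below the ground surface: z = 2.4 + 2.3/2 = 3.55 m.
Total vertical stress at mid-clay: σ_v = 17.5×2.4 + 18.6×1.15 = 63.39 kPa.
Pore pressure: u = 9.81×(3.55 − 1.3) = 22.073 kPa.
Initial effective stress: σ'_0 = σ_v − u = 63.39 − 22.073 = 41.317 kPa.
Final effective stress: σ'_f = σ'_0 + Δσ = 41.317 + 36.4 = 77.717 kPa.
Normally consolidated clay, so the full stress increment lies on the virgin compression line:
S_c = C_c·H/(1+e₀)·log₁₀(σ'_f/σ'_0) = 0.32×2.3/(1+0.79)×log₁₀(77.717/41.317)
    = 0.41117 × 0.27439 = 0.1128 m

S_c ≈ 0.113 m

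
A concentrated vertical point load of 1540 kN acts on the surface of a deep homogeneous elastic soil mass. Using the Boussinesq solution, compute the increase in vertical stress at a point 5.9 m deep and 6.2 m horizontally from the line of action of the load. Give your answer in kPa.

Δσ_z ≈ 3.29 kPa

Boussinesq vertical stress below a point load on an elastic half-space:
Δσ_z = 3P/(2πz²) · [1 + (r/z)²]^(−5/2)
r/z = 6.2/5.9 = 1.0508; [1+(r/z)²]^(−5/2) = 0.15568.
Δσ_z = 3×1540/(2π×5.9²) × 0.15568 = 21.123 × 0.15568 = 3.288 kPa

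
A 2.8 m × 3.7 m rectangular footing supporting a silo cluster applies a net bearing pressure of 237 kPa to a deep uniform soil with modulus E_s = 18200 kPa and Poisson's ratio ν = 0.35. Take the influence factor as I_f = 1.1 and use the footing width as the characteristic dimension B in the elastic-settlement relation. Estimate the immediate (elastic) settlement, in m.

Immediate (elastic) settlement: S_e = q·B·(1−ν²)/E_s · I_f.
S_e = 237 × 2.8 × (1 − 0.35²) / 18200 × 1.1
    = 237 × 2.8 × 0.8775 / 18200 × 1.1
    = 0.03519 m

S_e ≈ 0.0352 m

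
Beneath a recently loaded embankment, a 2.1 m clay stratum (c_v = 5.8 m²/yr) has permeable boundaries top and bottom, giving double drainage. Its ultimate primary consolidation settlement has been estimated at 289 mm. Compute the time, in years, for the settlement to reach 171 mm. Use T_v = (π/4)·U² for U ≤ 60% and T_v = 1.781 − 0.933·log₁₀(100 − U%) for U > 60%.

Drainage path length: H_d = H/2 = 1.05 m (double drainage).
U = S(t)/S_ult = 171/289 = 0.5917.
U ≤ 60%: T_v = (π/4)·U² = (π/4)×0.5917² = 0.27497.
t = T_v·H_d²/c_v = 0.27497×1.05²/5.8 = 0.05227 years.

t ≈ 0.0523 years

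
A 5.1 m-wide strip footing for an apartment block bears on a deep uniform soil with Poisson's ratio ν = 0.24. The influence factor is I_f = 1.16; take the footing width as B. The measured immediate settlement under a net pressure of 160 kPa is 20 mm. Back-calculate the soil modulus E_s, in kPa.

E_s ≈ 44600 kPa

S_e = q·B·(1−ν²)/E_s · I_f  ⇒  E_s = q·B·(1−ν²)·I_f / S_e.
E_s = 160 × 5.1 × 0.9424 × 1.16 / 0.02 = 44600 kPa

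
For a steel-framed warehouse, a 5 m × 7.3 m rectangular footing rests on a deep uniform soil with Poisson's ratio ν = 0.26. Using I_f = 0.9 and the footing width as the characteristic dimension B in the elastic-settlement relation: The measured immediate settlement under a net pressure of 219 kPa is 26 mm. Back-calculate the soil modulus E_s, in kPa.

S_e = q·B·(1−ν²)/E_s · I_f  ⇒  E_s = q·B·(1−ν²)·I_f / S_e.
E_s = 219 × 5 × 0.9324 × 0.9 / 0.026 = 35340 kPa

E_s ≈ 35300 kPa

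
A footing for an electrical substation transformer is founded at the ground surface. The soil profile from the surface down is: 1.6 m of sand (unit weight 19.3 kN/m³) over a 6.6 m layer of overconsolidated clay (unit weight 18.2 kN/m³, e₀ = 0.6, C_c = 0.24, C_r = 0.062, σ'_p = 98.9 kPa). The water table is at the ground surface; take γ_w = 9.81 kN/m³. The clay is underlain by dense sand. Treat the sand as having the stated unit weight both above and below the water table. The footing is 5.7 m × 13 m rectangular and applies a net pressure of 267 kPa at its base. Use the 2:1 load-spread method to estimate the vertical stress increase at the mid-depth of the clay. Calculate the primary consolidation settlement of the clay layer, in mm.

S_c ≈ 264 mm

Mid-depth of clay below the ground surface: z = 1.6 + 6.6/2 = 4.9 m.
Total vertical stress at mid-clay: σ_v = 19.3×1.6 + 18.2×3.3 = 90.94 kPa.
Pore pressure: u = 9.81×(4.9 − 0) = 48.069 kPa.
Initial effective stress: σ'_0 = σ_v − u = 90.94 − 48.069 = 42.871 kPa.
Stress increase at mid-clay by the 2:1 spreading method:
Δσ = qBL/((B+z)(L+z)) = 267×5.7×13/((5.7+4.9)(13+4.9)) = 104.27 kPa
Final effective stress: σ'_f = 42.871 + 104.27 = 147.14 kPa.
σ'_f = 147.14 > σ'_p = 98.9 kPa, so the stress path crosses the preconsolidation pressure — recompression up to σ'_p, then virgin compression beyond:
S_c = H/(1+e₀)·[C_r·log₁₀(σ'_p/σ'_0) + C_c·log₁₀(σ'_f/σ'_p)]
    = 6.6/1.6 × [0.062×log₁₀(98.9/42.871) + 0.24×log₁₀(147.14/98.9)]
    = 4.125 × [0.022508 + 0.041408] = 0.2637 m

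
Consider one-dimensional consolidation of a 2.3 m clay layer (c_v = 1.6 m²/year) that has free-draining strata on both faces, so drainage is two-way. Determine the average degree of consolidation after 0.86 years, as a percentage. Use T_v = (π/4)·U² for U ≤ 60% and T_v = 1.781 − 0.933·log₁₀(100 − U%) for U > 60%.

U ≈ 93.8 %

Drainage path length: H_d = H/2 = 1.15 m (double drainage).
T_v = c_v·t/H_d² = 1.6×0.86/1.15² = 1.0405.
T_v = 1.0405 corresponds to the U > 60% branch:
U = 1 − 10^((1.781 − T_v)/0.933)/100 = 0.9378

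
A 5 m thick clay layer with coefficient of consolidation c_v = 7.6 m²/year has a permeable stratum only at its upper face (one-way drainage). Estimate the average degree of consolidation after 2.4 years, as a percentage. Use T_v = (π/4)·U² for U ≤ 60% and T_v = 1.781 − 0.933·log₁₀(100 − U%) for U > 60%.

Drainage path length: H_d = H = 5 m (single drainage).
T_v = c_v·t/H_d² = 7.6×2.4/5² = 0.7296.
T_v = 0.7296 corresponds to the U > 60% branch:
U = 1 − 10^((1.781 − T_v)/0.933)/100 = 0.8661

U ≈ 86.6 %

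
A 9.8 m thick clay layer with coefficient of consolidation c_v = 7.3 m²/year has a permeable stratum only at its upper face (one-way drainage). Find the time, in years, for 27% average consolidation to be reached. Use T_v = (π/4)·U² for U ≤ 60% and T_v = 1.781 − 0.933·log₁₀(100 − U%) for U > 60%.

t ≈ 0.753 years

Drainage path length: H_d = H = 9.8 m (single drainage).
U ≤ 60%: T_v = (π/4)·U² = (π/4)×0.27² = 0.057256.
t = T_v·H_d²/c_v = 0.057256×9.8²/7.3 = 0.7533 years.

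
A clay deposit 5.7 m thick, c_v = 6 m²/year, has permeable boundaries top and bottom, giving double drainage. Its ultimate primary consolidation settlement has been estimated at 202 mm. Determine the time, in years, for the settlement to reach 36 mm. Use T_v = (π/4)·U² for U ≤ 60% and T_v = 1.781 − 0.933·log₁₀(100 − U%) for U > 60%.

t ≈ 0.0338 years

Drainage path length: H_d = H/2 = 2.85 m (double drainage).
U = S(t)/S_ult = 36/202 = 0.1782.
U ≤ 60%: T_v = (π/4)·U² = (π/4)×0.17822² = 0.024945.
t = T_v·H_d²/c_v = 0.024945×2.85²/6 = 0.03377 years.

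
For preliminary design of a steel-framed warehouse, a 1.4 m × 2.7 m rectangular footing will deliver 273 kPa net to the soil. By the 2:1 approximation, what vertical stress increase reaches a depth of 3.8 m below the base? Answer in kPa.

Δσ_z ≈ 30.5 kPa

By the 2:1 method the load spreads at 1 horizontal : 2 vertical, so at depth z the loaded area has grown by z in each plan dimension:
Δσ = qBL/((B+z)(L+z)) = 273×1.4×2.7/((1.4+3.8)(2.7+3.8)) = 30.531 kPa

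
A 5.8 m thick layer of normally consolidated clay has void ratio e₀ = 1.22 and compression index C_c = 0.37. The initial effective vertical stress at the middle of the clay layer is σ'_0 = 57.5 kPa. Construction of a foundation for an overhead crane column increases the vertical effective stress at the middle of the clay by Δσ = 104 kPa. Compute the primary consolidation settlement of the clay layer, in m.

S_c ≈ 0.434 m

Final effective stress: σ'_f = σ'_0 + Δσ = 57.5 + 104 = 161.5 kPa.
Normally consolidated clay, so the full stress increment lies on the virgin compression line:
S_c = C_c·H/(1+e₀)·log₁₀(σ'_f/σ'_0) = 0.37×5.8/(1+1.22)×log₁₀(161.5/57.5)
    = 0.96667 × 0.4485 = 0.4336 m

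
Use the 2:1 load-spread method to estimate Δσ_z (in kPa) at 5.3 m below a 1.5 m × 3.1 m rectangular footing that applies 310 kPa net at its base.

Δσ_z ≈ 25.2 kPa

By the 2:1 method the load spreads at 1 horizontal : 2 vertical, so at depth z the loaded area has grown by z in each plan dimension:
Δσ = qBL/((B+z)(L+z)) = 310×1.5×3.1/((1.5+5.3)(3.1+5.3)) = 25.236 kPa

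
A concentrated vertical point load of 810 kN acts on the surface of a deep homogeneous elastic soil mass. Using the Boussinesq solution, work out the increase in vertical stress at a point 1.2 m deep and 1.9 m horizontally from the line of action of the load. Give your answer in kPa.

Δσ_z ≈ 11.7 kPa

Boussinesq vertical stress below a point load on an elastic half-space:
Δσ_z = 3P/(2πz²) · [1 + (r/z)²]^(−5/2)
r/z = 1.9/1.2 = 1.5833; [1+(r/z)²]^(−5/2) = 0.043419.
Δσ_z = 3×810/(2π×1.2²) × 0.043419 = 268.57 × 0.043419 = 11.66 kPa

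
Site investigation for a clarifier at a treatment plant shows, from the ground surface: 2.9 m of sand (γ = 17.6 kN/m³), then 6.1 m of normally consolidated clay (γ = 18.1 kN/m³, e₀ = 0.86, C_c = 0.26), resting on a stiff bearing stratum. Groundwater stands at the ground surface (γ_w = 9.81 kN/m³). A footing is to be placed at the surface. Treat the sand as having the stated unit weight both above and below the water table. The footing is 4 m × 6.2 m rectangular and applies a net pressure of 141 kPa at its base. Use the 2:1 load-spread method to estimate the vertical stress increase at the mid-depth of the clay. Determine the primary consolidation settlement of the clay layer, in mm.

Mid-depth of clay below the ground surface: z = 2.9 + 6.1/2 = 5.95 m.
Total vertical stress at mid-clay: σ_v = 17.6×2.9 + 18.1×3.05 = 106.25 kPa.
Pore pressure: u = 9.81×(5.95 − 0) = 58.37 kPa.
Initial effective stress: σ'_0 = σ_v − u = 106.25 − 58.37 = 47.88 kPa.
Stress increase at mid-clay by the 2:1 spreading method:
Δσ = qBL/((B+z)(L+z)) = 141×4×6.2/((4+5.95)(6.2+5.95)) = 28.925 kPa
Final effective stress: σ'_f = σ'_0 + Δσ = 47.88 + 28.925 = 76.805 kPa.
Normally consolidated clay, so the full stress increment lies on the virgin compression line:
S_c = C_c·H/(1+e₀)·log₁₀(σ'_f/σ'_0) = 0.26×6.1/(1+0.86)×log₁₀(76.805/47.88)
    = 0.85269 × 0.20524 = 0.175 m

S_c ≈ 175 mm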